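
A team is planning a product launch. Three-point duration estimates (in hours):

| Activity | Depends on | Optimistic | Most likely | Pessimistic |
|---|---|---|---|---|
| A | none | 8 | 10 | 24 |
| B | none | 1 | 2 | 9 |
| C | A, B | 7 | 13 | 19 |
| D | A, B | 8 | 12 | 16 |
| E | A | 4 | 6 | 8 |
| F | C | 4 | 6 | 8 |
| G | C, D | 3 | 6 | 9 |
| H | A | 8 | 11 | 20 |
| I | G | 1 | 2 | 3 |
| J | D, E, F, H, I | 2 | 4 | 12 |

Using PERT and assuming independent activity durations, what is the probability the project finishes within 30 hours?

0.019

te_A = (8 + 4·10 + 24)/6 = 72/6 = 12; σ²_A = ((24−8)/6)² = 7.111
te_B = (1 + 4·2 + 9)/6 = 18/6 = 3; σ²_B = ((9−1)/6)² = 1.778
te_C = (7 + 4·13 + 19)/6 = 78/6 = 13; σ²_C = ((19−7)/6)² = 4.000
te_D = (8 + 4·12 + 16)/6 = 72/6 = 12; σ²_D = ((16−8)/6)² = 1.778
te_E = (4 + 4·6 + 8)/6 = 36/6 = 6; σ²_E = ((8−4)/6)² = 0.444
te_F = (4 + 4·6 + 8)/6 = 36/6 = 6; σ²_F = ((8−4)/6)² = 0.444
te_G = (3 + 4·6 + 9)/6 = 36/6 = 6; σ²_G = ((9−3)/6)² = 1.000
te_H = (8 + 4·11 + 20)/6 = 72/6 = 12; σ²_H = ((20−8)/6)² = 4.000
te_I = (1 + 4·2 + 3)/6 = 12/6 = 2; σ²_I = ((3−1)/6)² = 0.111
te_J = (2 + 4·4 + 12)/6 = 30/6 = 5; σ²_J = ((12−2)/6)² = 2.778

Forward pass:
ES_A = 0; EF_A = 12
ES_B = 0; EF_B = 3
ES_C = max(EF_A=12, EF_B=3) = 12; EF_C = 12+13 = 25
ES_D = max(EF_A=12, EF_B=3) = 12; EF_D = 12+12 = 24
ES_E = 12; EF_E = 12+6 = 18
ES_F = 25; EF_F = 25+6 = 31
ES_G = max(EF_C=25, EF_D=24) = 25; EF_G = 25+6 = 31
ES_H = 12; EF_H = 12+12 = 24
ES_I = 31; EF_I = 31+2 = 33
ES_J = max(EF_D=24, EF_E=18, EF_F=31, EF_H=24, EF_I=33) = 33; EF_J = 33+5 = 38
Expected project duration μ = 38 hours. Critical path: A → C → G → I → J.

Variance along critical path = 7.111 + 4.000 + 1.000 + 0.111 + 2.778 = 15.000; σ = √15.000 = 3.873 hours.
Z = (30 − 38) / 3.873 = -2.066
P(T ≤ 30) = Φ(-2.066) ≈ 0.019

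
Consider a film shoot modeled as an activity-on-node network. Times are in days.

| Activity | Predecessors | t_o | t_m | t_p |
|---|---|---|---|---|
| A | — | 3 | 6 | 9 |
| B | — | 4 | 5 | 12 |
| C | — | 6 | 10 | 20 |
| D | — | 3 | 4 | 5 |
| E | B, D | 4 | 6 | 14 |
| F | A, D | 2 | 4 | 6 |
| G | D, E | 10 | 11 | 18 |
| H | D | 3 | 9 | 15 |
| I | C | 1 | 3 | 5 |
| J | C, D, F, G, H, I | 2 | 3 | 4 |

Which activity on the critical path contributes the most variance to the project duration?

E

te_A = (3 + 4·6 + 9)/6 = 36/6 = 6; σ²_A = ((9−3)/6)² = 1.000
te_B = (4 + 4·5 + 12)/6 = 36/6 = 6; σ²_B = ((12−4)/6)² = 1.778
te_C = (6 + 4·10 + 20)/6 = 66/6 = 11; σ²_C = ((20−6)/6)² = 5.444
te_D = (3 + 4·4 + 5)/6 = 24/6 = 4; σ²_D = ((5−3)/6)² = 0.111
te_E = (4 + 4·6 + 14)/6 = 42/6 = 7; σ²_E = ((14−4)/6)² = 2.778
te_F = (2 + 4·4 + 6)/6 = 24/6 = 4; σ²_F = ((6−2)/6)² = 0.444
te_G = (10 + 4·11 + 18)/6 = 72/6 = 12; σ²_G = ((18−10)/6)² = 1.778
te_H = (3 + 4·9 + 15)/6 = 54/6 = 9; σ²_H = ((15−3)/6)² = 4.000
te_I = (1 + 4·3 + 5)/6 = 18/6 = 3; σ²_I = ((5−1)/6)² = 0.444
te_J = (2 + 4·3 + 4)/6 = 18/6 = 3; σ²_J = ((4−2)/6)² = 0.111

Forward pass:
ES_A = 0; EF_A = 6
ES_B = 0; EF_B = 6
ES_C = 0; EF_C = 11
ES_D = 0; EF_D = 4
ES_E = max(EF_B=6, EF_D=4) = 6; EF_E = 6+7 = 13
ES_F = max(EF_A=6, EF_D=4) = 6; EF_F = 6+4 = 10
ES_G = max(EF_D=4, EF_E=13) = 13; EF_G = 13+12 = 25
ES_H = 4; EF_H = 4+9 = 13
ES_I = 11; EF_I = 11+3 = 14
ES_J = max(EF_C=11, EF_D=4, EF_F=10, EF_G=25, EF_H=13, EF_I=14) = 25; EF_J = 25+3 = 28
Expected project duration μ = 28 days. Critical path: B → E → G → J.

Variances on critical path: σ²_B=1.778, σ²_E=2.778, σ²_G=1.778, σ²_J=0.111.
Largest is σ²_E = 2.778.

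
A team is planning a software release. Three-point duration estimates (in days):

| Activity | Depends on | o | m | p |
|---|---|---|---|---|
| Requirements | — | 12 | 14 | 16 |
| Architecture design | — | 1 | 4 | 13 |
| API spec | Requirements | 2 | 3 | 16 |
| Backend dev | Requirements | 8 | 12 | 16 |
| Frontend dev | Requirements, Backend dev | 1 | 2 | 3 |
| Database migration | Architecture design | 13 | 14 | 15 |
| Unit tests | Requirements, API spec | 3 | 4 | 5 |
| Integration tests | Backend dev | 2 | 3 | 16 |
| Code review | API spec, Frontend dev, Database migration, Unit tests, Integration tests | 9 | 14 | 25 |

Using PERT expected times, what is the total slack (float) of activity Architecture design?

12 days

te_Requirements = (12 + 4·14 + 16)/6 = 84/6 = 14
te_Architecture design = (1 + 4·4 + 13)/6 = 30/6 = 5
te_API spec = (2 + 4·3 + 16)/6 = 30/6 = 5
te_Backend dev = (8 + 4·12 + 16)/6 = 72/6 = 12
te_Frontend dev = (1 + 4·2 + 3)/6 = 12/6 = 2
te_Database migration = (13 + 4·14 + 15)/6 = 84/6 = 14
te_Unit tests = (3 + 4·4 + 5)/6 = 24/6 = 4
te_Integration tests = (2 + 4·3 + 16)/6 = 30/6 = 5
te_Code review = (9 + 4·14 + 25)/6 = 90/6 = 15

Forward pass:
ES_Requirements = 0; EF_Requirements = 14
ES_Architecture design = 0; EF_Architecture design = 5
ES_API spec = 14; EF_API spec = 14+5 = 19
ES_Backend dev = 14; EF_Backend dev = 14+12 = 26
ES_Frontend dev = max(EF_Requirements=14, EF_Backend dev=26) = 26; EF_Frontend dev = 26+2 = 28
ES_Database migration = 5; EF_Database migration = 5+14 = 19
ES_Unit tests = max(EF_Requirements=14, EF_API spec=19) = 19; EF_Unit tests = 19+4 = 23
ES_Integration tests = 26; EF_Integration tests = 26+5 = 31
ES_Code review = max(EF_API spec=19, EF_Frontend dev=28, EF_Database migration=19, EF_Unit tests=23, EF_Integration tests=31) = 31; EF_Code review = 31+15 = 46
Expected project duration μ = 46 days. Critical path: Requirements → Backend dev → Integration tests → Code review.

Backward pass:
LF_Code review = 46; LS_Code review = 46−15 = 31
LF_Integration tests = LS_Code review = 31; LS_Integration tests = 31−5 = 26
LF_Unit tests = LS_Code review = 31; LS_Unit tests = 31−4 = 27
LF_Database migration = LS_Code review = 31; LS_Database migration = 31−14 = 17
LF_Frontend dev = LS_Code review = 31; LS_Frontend dev = 31−2 = 29
LF_Backend dev = min(LS_Frontend dev=29, LS_Integration tests=26) = 26; LS_Backend dev = 26−12 = 14
LF_API spec = min(LS_Unit tests=27, LS_Code review=31) = 27; LS_API spec = 27−5 = 22
LF_Architecture design = LS_Database migration = 17; LS_Architecture design = 17−5 = 12
LF_Requirements = min(LS_API spec=22, LS_Backend dev=14, LS_Frontend dev=29, LS_Unit tests=27) = 14; LS_Requirements = 14−14 = 0
Slack_Architecture design = LS_Architecture design − ES_Architecture design = 12 − 0 = 12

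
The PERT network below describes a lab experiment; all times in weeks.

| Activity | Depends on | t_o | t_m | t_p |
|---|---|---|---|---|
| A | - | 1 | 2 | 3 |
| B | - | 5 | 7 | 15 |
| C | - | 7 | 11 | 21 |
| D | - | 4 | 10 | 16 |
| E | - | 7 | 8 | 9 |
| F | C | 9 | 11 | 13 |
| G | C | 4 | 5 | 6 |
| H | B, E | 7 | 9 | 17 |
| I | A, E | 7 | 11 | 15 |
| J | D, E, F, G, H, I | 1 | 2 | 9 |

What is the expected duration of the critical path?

26 weeks

te_A = (1 + 4·2 + 3)/6 = 12/6 = 2
te_B = (5 + 4·7 + 15)/6 = 48/6 = 8
te_C = (7 + 4·11 + 21)/6 = 72/6 = 12
te_D = (4 + 4·10 + 16)/6 = 60/6 = 10
te_E = (7 + 4·8 + 9)/6 = 48/6 = 8
te_F = (9 + 4·11 + 13)/6 = 66/6 = 11
te_G = (4 + 4·5 + 6)/6 = 30/6 = 5
te_H = (7 + 4·9 + 17)/6 = 60/6 = 10
te_I = (7 + 4·11 + 15)/6 = 66/6 = 11
te_J = (1 + 4·2 + 9)/6 = 18/6 = 3

Forward pass:
ES_A = 0; EF_A = 2
ES_B = 0; EF_B = 8
ES_C = 0; EF_C = 12
ES_D = 0; EF_D = 10
ES_E = 0; EF_E = 8
ES_F = 12; EF_F = 12+11 = 23
ES_G = 12; EF_G = 12+5 = 17
ES_H = max(EF_B=8, EF_E=8) = 8; EF_H = 8+10 = 18
ES_I = max(EF_A=2, EF_E=8) = 8; EF_I = 8+11 = 19
ES_J = max(EF_D=10, EF_E=8, EF_F=23, EF_G=17, EF_H=18, EF_I=19) = 23; EF_J = 23+3 = 26
Expected project duration μ = 26 weeks. Critical path: C → F → J.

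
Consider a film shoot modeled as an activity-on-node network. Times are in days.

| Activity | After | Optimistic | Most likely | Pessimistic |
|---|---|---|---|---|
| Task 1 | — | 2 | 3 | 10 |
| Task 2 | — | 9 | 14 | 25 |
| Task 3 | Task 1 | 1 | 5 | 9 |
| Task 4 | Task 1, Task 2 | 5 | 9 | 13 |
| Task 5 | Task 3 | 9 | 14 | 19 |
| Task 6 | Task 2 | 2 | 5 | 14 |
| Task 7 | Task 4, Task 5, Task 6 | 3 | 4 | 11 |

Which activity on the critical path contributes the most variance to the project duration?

Task 2

te_Task 1 = (2 + 4·3 + 10)/6 = 24/6 = 4; σ²_Task 1 = ((10−2)/6)² = 1.778
te_Task 2 = (9 + 4·14 + 25)/6 = 90/6 = 15; σ²_Task 2 = ((25−9)/6)² = 7.111
te_Task 3 = (1 + 4·5 + 9)/6 = 30/6 = 5; σ²_Task 3 = ((9−1)/6)² = 1.778
te_Task 4 = (5 + 4·9 + 13)/6 = 54/6 = 9; σ²_Task 4 = ((13−5)/6)² = 1.778
te_Task 5 = (9 + 4·14 + 19)/6 = 84/6 = 14; σ²_Task 5 = ((19−9)/6)² = 2.778
te_Task 6 = (2 + 4·5 + 14)/6 = 36/6 = 6; σ²_Task 6 = ((14−2)/6)² = 4.000
te_Task 7 = (3 + 4·4 + 11)/6 = 30/6 = 5; σ²_Task 7 = ((11−3)/6)² = 1.778

Forward pass:
ES_Task 1 = 0; EF_Task 1 = 4
ES_Task 2 = 0; EF_Task 2 = 15
ES_Task 3 = 4; EF_Task 3 = 4+5 = 9
ES_Task 4 = max(EF_Task 1=4, EF_Task 2=15) = 15; EF_Task 4 = 15+9 = 24
ES_Task 5 = 9; EF_Task 5 = 9+14 = 23
ES_Task 6 = 15; EF_Task 6 = 15+6 = 21
ES_Task 7 = max(EF_Task 4=24, EF_Task 5=23, EF_Task 6=21) = 24; EF_Task 7 = 24+5 = 29
Expected project duration μ = 29 days. Critical path: Task 2 → Task 4 → Task 7.

Variances on critical path: σ²_Task 2=7.111, σ²_Task 4=1.778, σ²_Task 7=1.778.
Largest is σ²_Task 2 = 7.111.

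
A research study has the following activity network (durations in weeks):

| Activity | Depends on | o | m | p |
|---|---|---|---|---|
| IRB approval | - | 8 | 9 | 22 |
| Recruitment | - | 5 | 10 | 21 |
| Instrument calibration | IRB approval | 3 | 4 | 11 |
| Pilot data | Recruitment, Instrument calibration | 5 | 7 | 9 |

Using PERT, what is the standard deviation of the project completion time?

2.77 weeks

te_IRB approval = (8 + 4·9 + 22)/6 = 66/6 = 11; σ²_IRB approval = ((22−8)/6)² = 5.444
te_Recruitment = (5 + 4·10 + 21)/6 = 66/6 = 11; σ²_Recruitment = ((21−5)/6)² = 7.111
te_Instrument calibration = (3 + 4·4 + 11)/6 = 30/6 = 5; σ²_Instrument calibration = ((11−3)/6)² = 1.778
te_Pilot data = (5 + 4·7 + 9)/6 = 42/6 = 7; σ²_Pilot data = ((9−5)/6)² = 0.444

Forward pass:
ES_IRB approval = 0; EF_IRB approval = 11
ES_Recruitment = 0; EF_Recruitment = 11
ES_Instrument calibration = 11; EF_Instrument calibration = 11+5 = 16
ES_Pilot data = max(EF_Recruitment=11, EF_Instrument calibration=16) = 16; EF_Pilot data = 16+7 = 23
Expected project duration μ = 23 weeks. Critical path: IRB approval → Instrument calibration → Pilot data.

Variance along critical path = 5.444 + 1.778 + 0.444 = 7.667
σ = √7.667 = 2.769 weeks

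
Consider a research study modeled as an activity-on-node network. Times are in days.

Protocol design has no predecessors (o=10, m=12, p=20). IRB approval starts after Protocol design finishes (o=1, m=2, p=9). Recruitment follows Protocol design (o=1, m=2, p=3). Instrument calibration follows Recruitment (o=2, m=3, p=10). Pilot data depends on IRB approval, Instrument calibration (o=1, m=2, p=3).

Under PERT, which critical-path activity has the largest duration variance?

Protocol design

te_Protocol design = (10 + 4·12 + 20)/6 = 78/6 = 13; σ²_Protocol design = ((20−10)/6)² = 2.778
te_IRB approval = (1 + 4·2 + 9)/6 = 18/6 = 3; σ²_IRB approval = ((9−1)/6)² = 1.778
te_Recruitment = (1 + 4·2 + 3)/6 = 12/6 = 2; σ²_Recruitment = ((3−1)/6)² = 0.111
te_Instrument calibration = (2 + 4·3 + 10)/6 = 24/6 = 4; σ²_Instrument calibration = ((10−2)/6)² = 1.778
te_Pilot data = (1 + 4·2 + 3)/6 = 12/6 = 2; σ²_Pilot data = ((3−1)/6)² = 0.111

Forward pass:
ES_Protocol design = 0; EF_Protocol design = 13
ES_IRB approval = 13; EF_IRB approval = 13+3 = 16
ES_Recruitment = 13; EF_Recruitment = 13+2 = 15
ES_Instrument calibration = 15; EF_Instrument calibration = 15+4 = 19
ES_Pilot data = max(EF_IRB approval=16, EF_Instrument calibration=19) = 19; EF_Pilot data = 19+2 = 21
Expected project duration μ = 21 days. Critical path: Protocol design → Recruitment → Instrument calibration → Pilot data.

Variances on critical path: σ²_Protocol design=2.778, σ²_Recruitment=0.111, σ²_Instrument calibration=1.778, σ²_Pilot data=0.111.
Largest is σ²_Protocol design = 2.778.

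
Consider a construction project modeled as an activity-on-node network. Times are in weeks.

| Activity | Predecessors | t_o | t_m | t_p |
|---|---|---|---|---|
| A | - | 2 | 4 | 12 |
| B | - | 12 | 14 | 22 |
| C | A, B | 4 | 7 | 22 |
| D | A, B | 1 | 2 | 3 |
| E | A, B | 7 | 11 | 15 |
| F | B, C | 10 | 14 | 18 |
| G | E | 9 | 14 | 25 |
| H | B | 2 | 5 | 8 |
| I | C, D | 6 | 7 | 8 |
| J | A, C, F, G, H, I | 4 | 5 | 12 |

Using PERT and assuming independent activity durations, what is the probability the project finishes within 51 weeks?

te_A = (2 + 4·4 + 12)/6 = 30/6 = 5; σ²_A = ((12−2)/6)² = 2.778
te_B = (12 + 4·14 + 22)/6 = 90/6 = 15; σ²_B = ((22−12)/6)² = 2.778
te_C = (4 + 4·7 + 22)/6 = 54/6 = 9; σ²_C = ((22−4)/6)² = 9.000
te_D = (1 + 4·2 + 3)/6 = 12/6 = 2; σ²_D = ((3−1)/6)² = 0.111
te_E = (7 + 4·11 + 15)/6 = 66/6 = 11; σ²_E = ((15−7)/6)² = 1.778
te_F = (10 + 4·14 + 18)/6 = 84/6 = 14; σ²_F = ((18−10)/6)² = 1.778
te_G = (9 + 4·14 + 25)/6 = 90/6 = 15; σ²_G = ((25−9)/6)² = 7.111
te_H = (2 + 4·5 + 8)/6 = 30/6 = 5; σ²_H = ((8−2)/6)² = 1.000
te_I = (6 + 4·7 + 8)/6 = 42/6 = 7; σ²_I = ((8−6)/6)² = 0.111
te_J = (4 + 4·5 + 12)/6 = 36/6 = 6; σ²_J = ((12−4)/6)² = 1.778

Forward pass:
ES_A = 0; EF_A = 5
ES_B = 0; EF_B = 15
ES_C = max(EF_A=5, EF_B=15) = 15; EF_C = 15+9 = 24
ES_D = max(EF_A=5, EF_B=15) = 15; EF_D = 15+2 = 17
ES_E = max(EF_A=5, EF_B=15) = 15; EF_E = 15+11 = 26
ES_F = max(EF_B=15, EF_C=24) = 24; EF_F = 24+14 = 38
ES_G = 26; EF_G = 26+15 = 41
ES_H = 15; EF_H = 15+5 = 20
ES_I = max(EF_C=24, EF_D=17) = 24; EF_I = 24+7 = 31
ES_J = max(EF_A=5, EF_C=24, EF_F=38, EF_G=41, EF_H=20, EF_I=31) = 41; EF_J = 41+6 = 47
Expected project duration μ = 47 weeks. Critical path: B → E → G → J.

Variance along critical path = 2.778 + 1.778 + 7.111 + 1.778 = 13.444; σ = √13.444 = 3.667 weeks.
Z = (51 − 47) / 3.667 = 1.091
P(T ≤ 51) = Φ(1.091) ≈ 0.862

0.862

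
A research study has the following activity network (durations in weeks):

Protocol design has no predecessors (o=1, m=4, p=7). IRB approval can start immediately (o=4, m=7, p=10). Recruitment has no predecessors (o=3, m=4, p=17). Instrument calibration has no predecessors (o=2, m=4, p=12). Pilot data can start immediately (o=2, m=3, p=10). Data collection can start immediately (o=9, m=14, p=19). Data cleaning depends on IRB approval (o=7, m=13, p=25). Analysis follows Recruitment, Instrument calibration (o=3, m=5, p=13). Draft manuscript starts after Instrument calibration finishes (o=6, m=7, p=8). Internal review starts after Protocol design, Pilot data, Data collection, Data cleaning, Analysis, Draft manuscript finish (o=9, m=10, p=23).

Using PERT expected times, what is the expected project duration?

33 weeks

te_Protocol design = (1 + 4·4 + 7)/6 = 24/6 = 4
te_IRB approval = (4 + 4·7 + 10)/6 = 42/6 = 7
te_Recruitment = (3 + 4·4 + 17)/6 = 36/6 = 6
te_Instrument calibration = (2 + 4·4 + 12)/6 = 30/6 = 5
te_Pilot data = (2 + 4·3 + 10)/6 = 24/6 = 4
te_Data collection = (9 + 4·14 + 19)/6 = 84/6 = 14
te_Data cleaning = (7 + 4·13 + 25)/6 = 84/6 = 14
te_Analysis = (3 + 4·5 + 13)/6 = 36/6 = 6
te_Draft manuscript = (6 + 4·7 + 8)/6 = 42/6 = 7
te_Internal review = (9 + 4·10 + 23)/6 = 72/6 = 12

Forward pass:
ES_Protocol design = 0; EF_Protocol design = 4
ES_IRB approval = 0; EF_IRB approval = 7
ES_Recruitment = 0; EF_Recruitment = 6
ES_Instrument calibration = 0; EF_Instrument calibration = 5
ES_Pilot data = 0; EF_Pilot data = 4
ES_Data collection = 0; EF_Data collection = 14
ES_Data cleaning = 7; EF_Data cleaning = 7+14 = 21
ES_Analysis = max(EF_Recruitment=6, EF_Instrument calibration=5) = 6; EF_Analysis = 6+6 = 12
ES_Draft manuscript = 5; EF_Draft manuscript = 5+7 = 12
ES_Internal review = max(EF_Protocol design=4, EF_Pilot data=4, EF_Data collection=14, EF_Data cleaning=21, EF_Analysis=12, EF_Draft manuscript=12) = 21; EF_Internal review = 21+12 = 33
Expected project duration μ = 33 weeks. Critical path: IRB approval → Data cleaning → Internal review.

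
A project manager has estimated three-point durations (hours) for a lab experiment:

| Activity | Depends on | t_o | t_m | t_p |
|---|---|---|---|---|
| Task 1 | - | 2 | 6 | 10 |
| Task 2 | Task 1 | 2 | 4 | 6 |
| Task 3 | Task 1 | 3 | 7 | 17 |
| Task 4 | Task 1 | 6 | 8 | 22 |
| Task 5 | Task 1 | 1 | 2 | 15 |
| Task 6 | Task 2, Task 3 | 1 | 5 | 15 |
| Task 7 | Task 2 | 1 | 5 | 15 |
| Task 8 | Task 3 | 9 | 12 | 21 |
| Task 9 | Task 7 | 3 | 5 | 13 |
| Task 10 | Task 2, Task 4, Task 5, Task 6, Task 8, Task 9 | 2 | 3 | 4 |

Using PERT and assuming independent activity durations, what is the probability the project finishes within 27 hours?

0.186

te_Task 1 = (2 + 4·6 + 10)/6 = 36/6 = 6; σ²_Task 1 = ((10−2)/6)² = 1.778
te_Task 2 = (2 + 4·4 + 6)/6 = 24/6 = 4; σ²_Task 2 = ((6−2)/6)² = 0.444
te_Task 3 = (3 + 4·7 + 17)/6 = 48/6 = 8; σ²_Task 3 = ((17−3)/6)² = 5.444
te_Task 4 = (6 + 4·8 + 22)/6 = 60/6 = 10; σ²_Task 4 = ((22−6)/6)² = 7.111
te_Task 5 = (1 + 4·2 + 15)/6 = 24/6 = 4; σ²_Task 5 = ((15−1)/6)² = 5.444
te_Task 6 = (1 + 4·5 + 15)/6 = 36/6 = 6; σ²_Task 6 = ((15−1)/6)² = 5.444
te_Task 7 = (1 + 4·5 + 15)/6 = 36/6 = 6; σ²_Task 7 = ((15−1)/6)² = 5.444
te_Task 8 = (9 + 4·12 + 21)/6 = 78/6 = 13; σ²_Task 8 = ((21−9)/6)² = 4.000
te_Task 9 = (3 + 4·5 + 13)/6 = 36/6 = 6; σ²_Task 9 = ((13−3)/6)² = 2.778
te_Task 10 = (2 + 4·3 + 4)/6 = 18/6 = 3; σ²_Task 10 = ((4−2)/6)² = 0.111

Forward pass:
ES_Task 1 = 0; EF_Task 1 = 6
ES_Task 2 = 6; EF_Task 2 = 6+4 = 10
ES_Task 3 = 6; EF_Task 3 = 6+8 = 14
ES_Task 4 = 6; EF_Task 4 = 6+10 = 16
ES_Task 5 = 6; EF_Task 5 = 6+4 = 10
ES_Task 6 = max(EF_Task 2=10, EF_Task 3=14) = 14; EF_Task 6 = 14+6 = 20
ES_Task 7 = 10; EF_Task 7 = 10+6 = 16
ES_Task 8 = 14; EF_Task 8 = 14+13 = 27
ES_Task 9 = 16; EF_Task 9 = 16+6 = 22
ES_Task 10 = max(EF_Task 2=10, EF_Task 4=16, EF_Task 5=10, EF_Task 6=20, EF_Task 8=27, EF_Task 9=22) = 27; EF_Task 10 = 27+3 = 30
Expected project duration μ = 30 hours. Critical path: Task 1 → Task 3 → Task 8 → Task 10.

Variance along critical path = 1.778 + 5.444 + 4.000 + 0.111 = 11.333; σ = √11.333 = 3.367 hours.
Z = (27 − 30) / 3.367 = -0.891
P(T ≤ 27) = Φ(-0.891) ≈ 0.186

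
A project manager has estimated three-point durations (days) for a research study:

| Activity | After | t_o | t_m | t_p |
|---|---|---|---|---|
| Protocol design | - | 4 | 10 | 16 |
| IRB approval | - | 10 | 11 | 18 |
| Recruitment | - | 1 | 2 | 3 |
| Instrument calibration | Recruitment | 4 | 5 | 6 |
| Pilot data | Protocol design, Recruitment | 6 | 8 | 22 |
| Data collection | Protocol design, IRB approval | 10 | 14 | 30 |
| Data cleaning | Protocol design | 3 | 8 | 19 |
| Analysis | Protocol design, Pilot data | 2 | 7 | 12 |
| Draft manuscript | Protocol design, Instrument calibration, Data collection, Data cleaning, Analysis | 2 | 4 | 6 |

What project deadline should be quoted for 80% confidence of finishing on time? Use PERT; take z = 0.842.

te_Protocol design = (4 + 4·10 + 16)/6 = 60/6 = 10; σ²_Protocol design = ((16−4)/6)² = 4.000
te_IRB approval = (10 + 4·11 + 18)/6 = 72/6 = 12; σ²_IRB approval = ((18−10)/6)² = 1.778
te_Recruitment = (1 + 4·2 + 3)/6 = 12/6 = 2; σ²_Recruitment = ((3−1)/6)² = 0.111
te_Instrument calibration = (4 + 4·5 + 6)/6 = 30/6 = 5; σ²_Instrument calibration = ((6−4)/6)² = 0.111
te_Pilot data = (6 + 4·8 + 22)/6 = 60/6 = 10; σ²_Pilot data = ((22−6)/6)² = 7.111
te_Data collection = (10 + 4·14 + 30)/6 = 96/6 = 16; σ²_Data collection = ((30−10)/6)² = 11.111
te_Data cleaning = (3 + 4·8 + 19)/6 = 54/6 = 9; σ²_Data cleaning = ((19−3)/6)² = 7.111
te_Analysis = (2 + 4·7 + 12)/6 = 42/6 = 7; σ²_Analysis = ((12−2)/6)² = 2.778
te_Draft manuscript = (2 + 4·4 + 6)/6 = 24/6 = 4; σ²_Draft manuscript = ((6−2)/6)² = 0.444

Forward pass:
ES_Protocol design = 0; EF_Protocol design = 10
ES_IRB approval = 0; EF_IRB approval = 12
ES_Recruitment = 0; EF_Recruitment = 2
ES_Instrument calibration = 2; EF_Instrument calibration = 2+5 = 7
ES_Pilot data = max(EF_Protocol design=10, EF_Recruitment=2) = 10; EF_Pilot data = 10+10 = 20
ES_Data collection = max(EF_Protocol design=10, EF_IRB approval=12) = 12; EF_Data collection = 12+16 = 28
ES_Data cleaning = 10; EF_Data cleaning = 10+9 = 19
ES_Analysis = max(EF_Protocol design=10, EF_Pilot data=20) = 20; EF_Analysis = 20+7 = 27
ES_Draft manuscript = max(EF_Protocol design=10, EF_Instrument calibration=7, EF_Data collection=28, EF_Data cleaning=19, EF_Analysis=27) = 28; EF_Draft manuscript = 28+4 = 32
Expected project duration μ = 32 days. Critical path: IRB approval → Data collection → Draft manuscript.

Variance along critical path = 1.778 + 11.111 + 0.444 = 13.333; σ = 3.651 days.
D = μ + z·σ = 32 + 0.842·3.651 = 35.1 days

35.1 days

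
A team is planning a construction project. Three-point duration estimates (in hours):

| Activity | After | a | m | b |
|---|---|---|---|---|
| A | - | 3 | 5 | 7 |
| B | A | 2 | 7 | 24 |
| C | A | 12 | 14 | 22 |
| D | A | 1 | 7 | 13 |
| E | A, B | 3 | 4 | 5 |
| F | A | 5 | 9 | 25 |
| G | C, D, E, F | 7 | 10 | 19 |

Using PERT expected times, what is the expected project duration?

te_A = (3 + 4·5 + 7)/6 = 30/6 = 5
te_B = (2 + 4·7 + 24)/6 = 54/6 = 9
te_C = (12 + 4·14 + 22)/6 = 90/6 = 15
te_D = (1 + 4·7 + 13)/6 = 42/6 = 7
te_E = (3 + 4·4 + 5)/6 = 24/6 = 4
te_F = (5 + 4·9 + 25)/6 = 66/6 = 11
te_G = (7 + 4·10 + 19)/6 = 66/6 = 11

Forward pass:
ES_A = 0; EF_A = 5
ES_B = 5; EF_B = 5+9 = 14
ES_C = 5; EF_C = 5+15 = 20
ES_D = 5; EF_D = 5+7 = 12
ES_E = max(EF_A=5, EF_B=14) = 14; EF_E = 14+4 = 18
ES_F = 5; EF_F = 5+11 = 16
ES_G = max(EF_C=20, EF_D=12, EF_E=18, EF_F=16) = 20; EF_G = 20+11 = 31
Expected project duration μ = 31 hours. Critical path: A → C → G.

31 hours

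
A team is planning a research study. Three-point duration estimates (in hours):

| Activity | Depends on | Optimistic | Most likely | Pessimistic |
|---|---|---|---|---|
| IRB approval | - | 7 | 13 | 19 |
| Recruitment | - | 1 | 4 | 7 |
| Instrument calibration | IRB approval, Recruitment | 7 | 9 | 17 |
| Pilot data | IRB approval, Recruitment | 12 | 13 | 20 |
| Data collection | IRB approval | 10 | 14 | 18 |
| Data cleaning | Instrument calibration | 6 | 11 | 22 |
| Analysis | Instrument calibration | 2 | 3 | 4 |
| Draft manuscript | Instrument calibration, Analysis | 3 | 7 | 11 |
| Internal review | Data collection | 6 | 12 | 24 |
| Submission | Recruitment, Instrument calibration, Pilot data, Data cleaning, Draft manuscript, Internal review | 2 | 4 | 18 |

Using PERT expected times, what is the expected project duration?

te_IRB approval = (7 + 4·13 + 19)/6 = 78/6 = 13
te_Recruitment = (1 + 4·4 + 7)/6 = 24/6 = 4
te_Instrument calibration = (7 + 4·9 + 17)/6 = 60/6 = 10
te_Pilot data = (12 + 4·13 + 20)/6 = 84/6 = 14
te_Data collection = (10 + 4·14 + 18)/6 = 84/6 = 14
te_Data cleaning = (6 + 4·11 + 22)/6 = 72/6 = 12
te_Analysis = (2 + 4·3 + 4)/6 = 18/6 = 3
te_Draft manuscript = (3 + 4·7 + 11)/6 = 42/6 = 7
te_Internal review = (6 + 4·12 + 24)/6 = 78/6 = 13
te_Submission = (2 + 4·4 + 18)/6 = 36/6 = 6

Forward pass:
ES_IRB approval = 0; EF_IRB approval = 13
ES_Recruitment = 0; EF_Recruitment = 4
ES_Instrument calibration = max(EF_IRB approval=13, EF_Recruitment=4) = 13; EF_Instrument calibration = 13+10 = 23
ES_Pilot data = max(EF_IRB approval=13, EF_Recruitment=4) = 13; EF_Pilot data = 13+14 = 27
ES_Data collection = 13; EF_Data collection = 13+14 = 27
ES_Data cleaning = 23; EF_Data cleaning = 23+12 = 35
ES_Analysis = 23; EF_Analysis = 23+3 = 26
ES_Draft manuscript = max(EF_Instrument calibration=23, EF_Analysis=26) = 26; EF_Draft manuscript = 26+7 = 33
ES_Internal review = 27; EF_Internal review = 27+13 = 40
ES_Submission = max(EF_Recruitment=4, EF_Instrument calibration=23, EF_Pilot data=27, EF_Data cleaning=35, EF_Draft manuscript=33, EF_Internal review=40) = 40; EF_Submission = 40+6 = 46
Expected project duration μ = 46 hours. Critical path: IRB approval → Data collection → Internal review → Submission.

46 hours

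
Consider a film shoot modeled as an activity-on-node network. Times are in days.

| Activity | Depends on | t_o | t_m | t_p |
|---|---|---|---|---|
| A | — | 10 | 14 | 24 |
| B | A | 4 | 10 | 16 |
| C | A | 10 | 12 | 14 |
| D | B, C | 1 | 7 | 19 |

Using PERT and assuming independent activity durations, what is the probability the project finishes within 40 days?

0.902

te_A = (10 + 4·14 + 24)/6 = 90/6 = 15; σ²_A = ((24−10)/6)² = 5.444
te_B = (4 + 4·10 + 16)/6 = 60/6 = 10; σ²_B = ((16−4)/6)² = 4.000
te_C = (10 + 4·12 + 14)/6 = 72/6 = 12; σ²_C = ((14−10)/6)² = 0.444
te_D = (1 + 4·7 + 19)/6 = 48/6 = 8; σ²_D = ((19−1)/6)² = 9.000

Forward pass:
ES_A = 0; EF_A = 15
ES_B = 15; EF_B = 15+10 = 25
ES_C = 15; EF_C = 15+12 = 27
ES_D = max(EF_B=25, EF_C=27) = 27; EF_D = 27+8 = 35
Expected project duration μ = 35 days. Critical path: A → C → D.

Variance along critical path = 5.444 + 0.444 + 9.000 = 14.889; σ = √14.889 = 3.859 days.
Z = (40 − 35) / 3.859 = 1.296
P(T ≤ 40) = Φ(1.296) ≈ 0.902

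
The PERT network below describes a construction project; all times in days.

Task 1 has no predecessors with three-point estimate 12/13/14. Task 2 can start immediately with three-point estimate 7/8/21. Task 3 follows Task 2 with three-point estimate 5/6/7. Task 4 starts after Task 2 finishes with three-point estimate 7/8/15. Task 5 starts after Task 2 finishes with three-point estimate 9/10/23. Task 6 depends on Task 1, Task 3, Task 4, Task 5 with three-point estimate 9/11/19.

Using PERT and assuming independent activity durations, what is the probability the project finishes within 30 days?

0.140

te_Task 1 = (12 + 4·13 + 14)/6 = 78/6 = 13; σ²_Task 1 = ((14−12)/6)² = 0.111
te_Task 2 = (7 + 4·8 + 21)/6 = 60/6 = 10; σ²_Task 2 = ((21−7)/6)² = 5.444
te_Task 3 = (5 + 4·6 + 7)/6 = 36/6 = 6; σ²_Task 3 = ((7−5)/6)² = 0.111
te_Task 4 = (7 + 4·8 + 15)/6 = 54/6 = 9; σ²_Task 4 = ((15−7)/6)² = 1.778
te_Task 5 = (9 + 4·10 + 23)/6 = 72/6 = 12; σ²_Task 5 = ((23−9)/6)² = 5.444
te_Task 6 = (9 + 4·11 + 19)/6 = 72/6 = 12; σ²_Task 6 = ((19−9)/6)² = 2.778

Forward pass:
ES_Task 1 = 0; EF_Task 1 = 13
ES_Task 2 = 0; EF_Task 2 = 10
ES_Task 3 = 10; EF_Task 3 = 10+6 = 16
ES_Task 4 = 10; EF_Task 4 = 10+9 = 19
ES_Task 5 = 10; EF_Task 5 = 10+12 = 22
ES_Task 6 = max(EF_Task 1=13, EF_Task 3=16, EF_Task 4=19, EF_Task 5=22) = 22; EF_Task 6 = 22+12 = 34
Expected project duration μ = 34 days. Critical path: Task 2 → Task 5 → Task 6.

Variance along critical path = 5.444 + 5.444 + 2.778 = 13.667; σ = √13.667 = 3.697 days.
Z = (30 − 34) / 3.697 = -1.082
P(T ≤ 30) = Φ(-1.082) ≈ 0.140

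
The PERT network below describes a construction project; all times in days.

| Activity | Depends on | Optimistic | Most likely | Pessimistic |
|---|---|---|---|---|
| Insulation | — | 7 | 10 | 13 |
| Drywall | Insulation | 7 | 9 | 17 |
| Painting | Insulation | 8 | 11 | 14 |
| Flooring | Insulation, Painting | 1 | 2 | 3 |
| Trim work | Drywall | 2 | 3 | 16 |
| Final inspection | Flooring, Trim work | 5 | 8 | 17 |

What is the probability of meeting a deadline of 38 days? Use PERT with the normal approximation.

0.864

te_Insulation = (7 + 4·10 + 13)/6 = 60/6 = 10; σ²_Insulation = ((13−7)/6)² = 1.000
te_Drywall = (7 + 4·9 + 17)/6 = 60/6 = 10; σ²_Drywall = ((17−7)/6)² = 2.778
te_Painting = (8 + 4·11 + 14)/6 = 66/6 = 11; σ²_Painting = ((14−8)/6)² = 1.000
te_Flooring = (1 + 4·2 + 3)/6 = 12/6 = 2; σ²_Flooring = ((3−1)/6)² = 0.111
te_Trim work = (2 + 4·3 + 16)/6 = 30/6 = 5; σ²_Trim work = ((16−2)/6)² = 5.444
te_Final inspection = (5 + 4·8 + 17)/6 = 54/6 = 9; σ²_Final inspection = ((17−5)/6)² = 4.000

Forward pass:
ES_Insulation = 0; EF_Insulation = 10
ES_Drywall = 10; EF_Drywall = 10+10 = 20
ES_Painting = 10; EF_Painting = 10+11 = 21
ES_Flooring = max(EF_Insulation=10, EF_Painting=21) = 21; EF_Flooring = 21+2 = 23
ES_Trim work = 20; EF_Trim work = 20+5 = 25
ES_Final inspection = max(EF_Flooring=23, EF_Trim work=25) = 25; EF_Final inspection = 25+9 = 34
Expected project duration μ = 34 days. Critical path: Insulation → Drywall → Trim work → Final inspection.

Variance along critical path = 1.000 + 2.778 + 5.444 + 4.000 = 13.222; σ = √13.222 = 3.636 days.
Z = (38 − 34) / 3.636 = 1.100
P(T ≤ 38) = Φ(1.100) ≈ 0.864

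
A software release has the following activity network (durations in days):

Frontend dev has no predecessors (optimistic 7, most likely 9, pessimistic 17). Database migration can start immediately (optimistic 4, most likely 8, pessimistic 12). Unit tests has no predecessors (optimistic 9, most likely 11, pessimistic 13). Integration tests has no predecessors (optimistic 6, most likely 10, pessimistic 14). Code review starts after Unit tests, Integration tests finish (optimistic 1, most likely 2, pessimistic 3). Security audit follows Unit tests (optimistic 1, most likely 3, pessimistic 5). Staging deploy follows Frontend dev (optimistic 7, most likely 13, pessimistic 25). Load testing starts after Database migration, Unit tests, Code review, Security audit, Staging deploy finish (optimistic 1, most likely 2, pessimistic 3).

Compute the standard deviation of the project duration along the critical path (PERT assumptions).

te_Frontend dev = (7 + 4·9 + 17)/6 = 60/6 = 10; σ²_Frontend dev = ((17−7)/6)² = 2.778
te_Database migration = (4 + 4·8 + 12)/6 = 48/6 = 8; σ²_Database migration = ((12−4)/6)² = 1.778
te_Unit tests = (9 + 4·11 + 13)/6 = 66/6 = 11; σ²_Unit tests = ((13−9)/6)² = 0.444
te_Integration tests = (6 + 4·10 + 14)/6 = 60/6 = 10; σ²_Integration tests = ((14−6)/6)² = 1.778
te_Code review = (1 + 4·2 + 3)/6 = 12/6 = 2; σ²_Code review = ((3−1)/6)² = 0.111
te_Security audit = (1 + 4·3 + 5)/6 = 18/6 = 3; σ²_Security audit = ((5−1)/6)² = 0.444
te_Staging deploy = (7 + 4·13 + 25)/6 = 84/6 = 14; σ²_Staging deploy = ((25−7)/6)² = 9.000
te_Load testing = (1 + 4·2 + 3)/6 = 12/6 = 2; σ²_Load testing = ((3−1)/6)² = 0.111

Forward pass:
ES_Frontend dev = 0; EF_Frontend dev = 10
ES_Database migration = 0; EF_Database migration = 8
ES_Unit tests = 0; EF_Unit tests = 11
ES_Integration tests = 0; EF_Integration tests = 10
ES_Code review = max(EF_Unit tests=11, EF_Integration tests=10) = 11; EF_Code review = 11+2 = 13
ES_Security audit = 11; EF_Security audit = 11+3 = 14
ES_Staging deploy = 10; EF_Staging deploy = 10+14 = 24
ES_Load testing = max(EF_Database migration=8, EF_Unit tests=11, EF_Code review=13, EF_Security audit=14, EF_Staging deploy=24) = 24; EF_Load testing = 24+2 = 26
Expected project duration μ = 26 days. Critical path: Frontend dev → Staging deploy → Load testing.

Variance along critical path = 2.778 + 9.000 + 0.111 = 11.889
σ = √11.889 = 3.448 days

3.45 days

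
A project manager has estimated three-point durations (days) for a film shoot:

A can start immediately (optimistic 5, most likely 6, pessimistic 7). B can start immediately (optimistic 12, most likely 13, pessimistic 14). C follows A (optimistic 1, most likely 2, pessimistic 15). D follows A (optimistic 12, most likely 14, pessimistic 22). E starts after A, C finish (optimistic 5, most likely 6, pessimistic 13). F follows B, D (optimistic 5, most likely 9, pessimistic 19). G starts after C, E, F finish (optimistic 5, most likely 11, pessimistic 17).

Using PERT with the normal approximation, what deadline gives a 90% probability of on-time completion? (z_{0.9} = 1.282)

te_A = (5 + 4·6 + 7)/6 = 36/6 = 6; σ²_A = ((7−5)/6)² = 0.111
te_B = (12 + 4·13 + 14)/6 = 78/6 = 13; σ²_B = ((14−12)/6)² = 0.111
te_C = (1 + 4·2 + 15)/6 = 24/6 = 4; σ²_C = ((15−1)/6)² = 5.444
te_D = (12 + 4·14 + 22)/6 = 90/6 = 15; σ²_D = ((22−12)/6)² = 2.778
te_E = (5 + 4·6 + 13)/6 = 42/6 = 7; σ²_E = ((13−5)/6)² = 1.778
te_F = (5 + 4·9 + 19)/6 = 60/6 = 10; σ²_F = ((19−5)/6)² = 5.444
te_G = (5 + 4·11 + 17)/6 = 66/6 = 11; σ²_G = ((17−5)/6)² = 4.000

Forward pass:
ES_A = 0; EF_A = 6
ES_B = 0; EF_B = 13
ES_C = 6; EF_C = 6+4 = 10
ES_D = 6; EF_D = 6+15 = 21
ES_E = max(EF_A=6, EF_C=10) = 10; EF_E = 10+7 = 17
ES_F = max(EF_B=13, EF_D=21) = 21; EF_F = 21+10 = 31
ES_G = max(EF_C=10, EF_E=17, EF_F=31) = 31; EF_G = 31+11 = 42
Expected project duration μ = 42 days. Critical path: A → D → F → G.

Variance along critical path = 0.111 + 2.778 + 5.444 + 4.000 = 12.333; σ = 3.512 days.
D = μ + z·σ = 42 + 1.282·3.512 = 46.5 days

46.5 days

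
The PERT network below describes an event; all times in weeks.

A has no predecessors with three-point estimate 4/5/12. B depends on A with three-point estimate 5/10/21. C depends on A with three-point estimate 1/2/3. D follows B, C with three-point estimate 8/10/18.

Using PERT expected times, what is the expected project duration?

te_A = (4 + 4·5 + 12)/6 = 36/6 = 6
te_B = (5 + 4·10 + 21)/6 = 66/6 = 11
te_C = (1 + 4·2 + 3)/6 = 12/6 = 2
te_D = (8 + 4·10 + 18)/6 = 66/6 = 11

Forward pass:
ES_A = 0; EF_A = 6
ES_B = 6; EF_B = 6+11 = 17
ES_C = 6; EF_C = 6+2 = 8
ES_D = max(EF_B=17, EF_C=8) = 17; EF_D = 17+11 = 28
Expected project duration μ = 28 weeks. Critical path: A → B → D.

28 weeks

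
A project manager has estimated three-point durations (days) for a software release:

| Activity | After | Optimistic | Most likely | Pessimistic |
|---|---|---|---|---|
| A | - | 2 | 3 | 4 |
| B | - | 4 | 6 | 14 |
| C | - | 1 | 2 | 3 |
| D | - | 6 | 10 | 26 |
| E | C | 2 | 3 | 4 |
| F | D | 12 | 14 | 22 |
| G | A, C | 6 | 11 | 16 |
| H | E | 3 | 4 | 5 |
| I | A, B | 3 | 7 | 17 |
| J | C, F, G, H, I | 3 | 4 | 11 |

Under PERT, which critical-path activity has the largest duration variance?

te_A = (2 + 4·3 + 4)/6 = 18/6 = 3; σ²_A = ((4−2)/6)² = 0.111
te_B = (4 + 4·6 + 14)/6 = 42/6 = 7; σ²_B = ((14−4)/6)² = 2.778
te_C = (1 + 4·2 + 3)/6 = 12/6 = 2; σ²_C = ((3−1)/6)² = 0.111
te_D = (6 + 4·10 + 26)/6 = 72/6 = 12; σ²_D = ((26−6)/6)² = 11.111
te_E = (2 + 4·3 + 4)/6 = 18/6 = 3; σ²_E = ((4−2)/6)² = 0.111
te_F = (12 + 4·14 + 22)/6 = 90/6 = 15; σ²_F = ((22−12)/6)² = 2.778
te_G = (6 + 4·11 + 16)/6 = 66/6 = 11; σ²_G = ((16−6)/6)² = 2.778
te_H = (3 + 4·4 + 5)/6 = 24/6 = 4; σ²_H = ((5−3)/6)² = 0.111
te_I = (3 + 4·7 + 17)/6 = 48/6 = 8; σ²_I = ((17−3)/6)² = 5.444
te_J = (3 + 4·4 + 11)/6 = 30/6 = 5; σ²_J = ((11−3)/6)² = 1.778

Forward pass:
ES_A = 0; EF_A = 3
ES_B = 0; EF_B = 7
ES_C = 0; EF_C = 2
ES_D = 0; EF_D = 12
ES_E = 2; EF_E = 2+3 = 5
ES_F = 12; EF_F = 12+15 = 27
ES_G = max(EF_A=3, EF_C=2) = 3; EF_G = 3+11 = 14
ES_H = 5; EF_H = 5+4 = 9
ES_I = max(EF_A=3, EF_B=7) = 7; EF_I = 7+8 = 15
ES_J = max(EF_C=2, EF_F=27, EF_G=14, EF_H=9, EF_I=15) = 27; EF_J = 27+5 = 32
Expected project duration μ = 32 days. Critical path: D → F → J.

Variances on critical path: σ²_D=11.111, σ²_F=2.778, σ²_J=1.778.
Largest is σ²_D = 11.111.

D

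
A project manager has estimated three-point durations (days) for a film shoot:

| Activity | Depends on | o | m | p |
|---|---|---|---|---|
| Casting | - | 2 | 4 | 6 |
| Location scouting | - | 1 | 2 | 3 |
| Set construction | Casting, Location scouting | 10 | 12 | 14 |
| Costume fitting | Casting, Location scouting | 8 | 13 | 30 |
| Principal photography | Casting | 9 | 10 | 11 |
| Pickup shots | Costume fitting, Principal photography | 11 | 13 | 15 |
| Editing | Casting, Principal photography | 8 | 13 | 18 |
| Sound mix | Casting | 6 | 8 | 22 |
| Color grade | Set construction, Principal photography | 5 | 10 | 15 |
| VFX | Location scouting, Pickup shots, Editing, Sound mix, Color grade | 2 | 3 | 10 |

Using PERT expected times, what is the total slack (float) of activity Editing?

te_Casting = (2 + 4·4 + 6)/6 = 24/6 = 4
te_Location scouting = (1 + 4·2 + 3)/6 = 12/6 = 2
te_Set construction = (10 + 4·12 + 14)/6 = 72/6 = 12
te_Costume fitting = (8 + 4·13 + 30)/6 = 90/6 = 15
te_Principal photography = (9 + 4·10 + 11)/6 = 60/6 = 10
te_Pickup shots = (11 + 4·13 + 15)/6 = 78/6 = 13
te_Editing = (8 + 4·13 + 18)/6 = 78/6 = 13
te_Sound mix = (6 + 4·8 + 22)/6 = 60/6 = 10
te_Color grade = (5 + 4·10 + 15)/6 = 60/6 = 10
te_VFX = (2 + 4·3 + 10)/6 = 24/6 = 4

Forward pass:
ES_Casting = 0; EF_Casting = 4
ES_Location scouting = 0; EF_Location scouting = 2
ES_Set construction = max(EF_Casting=4, EF_Location scouting=2) = 4; EF_Set construction = 4+12 = 16
ES_Costume fitting = max(EF_Casting=4, EF_Location scouting=2) = 4; EF_Costume fitting = 4+15 = 19
ES_Principal photography = 4; EF_Principal photography = 4+10 = 14
ES_Pickup shots = max(EF_Costume fitting=19, EF_Principal photography=14) = 19; EF_Pickup shots = 19+13 = 32
ES_Editing = max(EF_Casting=4, EF_Principal photography=14) = 14; EF_Editing = 14+13 = 27
ES_Sound mix = 4; EF_Sound mix = 4+10 = 14
ES_Color grade = max(EF_Set construction=16, EF_Principal photography=14) = 16; EF_Color grade = 16+10 = 26
ES_VFX = max(EF_Location scouting=2, EF_Pickup shots=32, EF_Editing=27, EF_Sound mix=14, EF_Color grade=26) = 32; EF_VFX = 32+4 = 36
Expected project duration μ = 36 days. Critical path: Casting → Costume fitting → Pickup shots → VFX.

Backward pass:
LF_VFX = 36; LS_VFX = 36−4 = 32
LF_Color grade = LS_VFX = 32; LS_Color grade = 32−10 = 22
LF_Sound mix = LS_VFX = 32; LS_Sound mix = 32−10 = 22
LF_Editing = LS_VFX = 32; LS_Editing = 32−13 = 19
LF_Pickup shots = LS_VFX = 32; LS_Pickup shots = 32−13 = 19
LF_Principal photography = min(LS_Pickup shots=19, LS_Editing=19, LS_Color grade=22) = 19; LS_Principal photography = 19−10 = 9
LF_Costume fitting = LS_Pickup shots = 19; LS_Costume fitting = 19−15 = 4
LF_Set construction = LS_Color grade = 22; LS_Set construction = 22−12 = 10
LF_Location scouting = min(LS_Set construction=10, LS_Costume fitting=4, LS_VFX=32) = 4; LS_Location scouting = 4−2 = 2
LF_Casting = min(LS_Set construction=10, LS_Costume fitting=4, LS_Principal photography=9, LS_Editing=19, LS_Sound mix=22) = 4; LS_Casting = 4−4 = 0
Slack_Editing = LS_Editing − ES_Editing = 19 − 14 = 5

5 days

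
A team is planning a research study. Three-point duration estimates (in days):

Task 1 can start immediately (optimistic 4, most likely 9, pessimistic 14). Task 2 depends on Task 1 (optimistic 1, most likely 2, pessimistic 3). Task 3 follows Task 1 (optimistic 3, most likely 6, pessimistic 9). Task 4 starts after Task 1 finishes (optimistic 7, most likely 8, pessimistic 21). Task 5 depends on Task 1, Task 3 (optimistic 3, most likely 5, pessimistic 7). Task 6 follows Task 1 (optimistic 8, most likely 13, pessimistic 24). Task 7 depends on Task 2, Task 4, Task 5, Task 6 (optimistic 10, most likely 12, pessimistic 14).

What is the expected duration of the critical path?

35 days

te_Task 1 = (4 + 4·9 + 14)/6 = 54/6 = 9
te_Task 2 = (1 + 4·2 + 3)/6 = 12/6 = 2
te_Task 3 = (3 + 4·6 + 9)/6 = 36/6 = 6
te_Task 4 = (7 + 4·8 + 21)/6 = 60/6 = 10
te_Task 5 = (3 + 4·5 + 7)/6 = 30/6 = 5
te_Task 6 = (8 + 4·13 + 24)/6 = 84/6 = 14
te_Task 7 = (10 + 4·12 + 14)/6 = 72/6 = 12

Forward pass:
ES_Task 1 = 0; EF_Task 1 = 9
ES_Task 2 = 9; EF_Task 2 = 9+2 = 11
ES_Task 3 = 9; EF_Task 3 = 9+6 = 15
ES_Task 4 = 9; EF_Task 4 = 9+10 = 19
ES_Task 5 = max(EF_Task 1=9, EF_Task 3=15) = 15; EF_Task 5 = 15+5 = 20
ES_Task 6 = 9; EF_Task 6 = 9+14 = 23
ES_Task 7 = max(EF_Task 2=11, EF_Task 4=19, EF_Task 5=20, EF_Task 6=23) = 23; EF_Task 7 = 23+12 = 35
Expected project duration μ = 35 days. Critical path: Task 1 → Task 6 → Task 7.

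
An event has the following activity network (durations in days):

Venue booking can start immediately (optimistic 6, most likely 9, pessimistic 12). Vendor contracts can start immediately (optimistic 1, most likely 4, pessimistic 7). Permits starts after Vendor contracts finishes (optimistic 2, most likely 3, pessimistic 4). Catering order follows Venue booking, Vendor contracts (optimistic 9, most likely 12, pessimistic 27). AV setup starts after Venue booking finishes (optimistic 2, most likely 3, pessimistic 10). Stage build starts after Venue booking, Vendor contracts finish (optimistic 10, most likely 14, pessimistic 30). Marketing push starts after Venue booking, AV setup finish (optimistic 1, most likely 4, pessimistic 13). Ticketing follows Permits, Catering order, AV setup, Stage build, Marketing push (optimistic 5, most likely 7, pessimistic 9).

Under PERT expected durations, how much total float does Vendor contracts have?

5 days

te_Venue booking = (6 + 4·9 + 12)/6 = 54/6 = 9
te_Vendor contracts = (1 + 4·4 + 7)/6 = 24/6 = 4
te_Permits = (2 + 4·3 + 4)/6 = 18/6 = 3
te_Catering order = (9 + 4·12 + 27)/6 = 84/6 = 14
te_AV setup = (2 + 4·3 + 10)/6 = 24/6 = 4
te_Stage build = (10 + 4·14 + 30)/6 = 96/6 = 16
te_Marketing push = (1 + 4·4 + 13)/6 = 30/6 = 5
te_Ticketing = (5 + 4·7 + 9)/6 = 42/6 = 7

Forward pass:
ES_Venue booking = 0; EF_Venue booking = 9
ES_Vendor contracts = 0; EF_Vendor contracts = 4
ES_Permits = 4; EF_Permits = 4+3 = 7
ES_Catering order = max(EF_Venue booking=9, EF_Vendor contracts=4) = 9; EF_Catering order = 9+14 = 23
ES_AV setup = 9; EF_AV setup = 9+4 = 13
ES_Stage build = max(EF_Venue booking=9, EF_Vendor contracts=4) = 9; EF_Stage build = 9+16 = 25
ES_Marketing push = max(EF_Venue booking=9, EF_AV setup=13) = 13; EF_Marketing push = 13+5 = 18
ES_Ticketing = max(EF_Permits=7, EF_Catering order=23, EF_AV setup=13, EF_Stage build=25, EF_Marketing push=18) = 25; EF_Ticketing = 25+7 = 32
Expected project duration μ = 32 days. Critical path: Venue booking → Stage build → Ticketing.

Backward pass:
LF_Ticketing = 32; LS_Ticketing = 32−7 = 25
LF_Marketing push = LS_Ticketing = 25; LS_Marketing push = 25−5 = 20
LF_Stage build = LS_Ticketing = 25; LS_Stage build = 25−16 = 9
LF_AV setup = min(LS_Marketing push=20, LS_Ticketing=25) = 20; LS_AV setup = 20−4 = 16
LF_Catering order = LS_Ticketing = 25; LS_Catering order = 25−14 = 11
LF_Permits = LS_Ticketing = 25; LS_Permits = 25−3 = 22
LF_Vendor contracts = min(LS_Permits=22, LS_Catering order=11, LS_Stage build=9) = 9; LS_Vendor contracts = 9−4 = 5
LF_Venue booking = min(LS_Catering order=11, LS_AV setup=16, LS_Stage build=9, LS_Marketing push=20) = 9; LS_Venue booking = 9−9 = 0
Slack_Vendor contracts = LS_Vendor contracts − ES_Vendor contracts = 5 − 0 = 5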